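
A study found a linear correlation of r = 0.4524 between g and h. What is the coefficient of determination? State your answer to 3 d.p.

r² = (0.4524)² = 0.205

0.205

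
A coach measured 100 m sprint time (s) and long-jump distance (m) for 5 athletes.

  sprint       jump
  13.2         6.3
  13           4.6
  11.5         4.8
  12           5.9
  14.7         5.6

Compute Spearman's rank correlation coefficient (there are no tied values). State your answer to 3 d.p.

0.300

Rank sprint: 4, 3, 1, 2, 5
Rank jump: 5, 1, 2, 4, 3
d = rank(sprint) − rank(jump): -1, 2, -1, -2, 2; Σd² = 14
ρ = 1 − 6Σd² / [n(n²−1)] = 1 − 6×14 / (5×24) = 1 − 84/120 ≈ 0.300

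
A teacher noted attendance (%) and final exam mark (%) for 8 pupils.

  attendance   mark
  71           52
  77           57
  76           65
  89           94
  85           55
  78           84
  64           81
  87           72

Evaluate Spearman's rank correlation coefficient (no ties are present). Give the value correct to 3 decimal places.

Rank attendance: 2, 4, 3, 8, 6, 5, 1, 7
Rank mark: 1, 3, 4, 8, 2, 7, 6, 5
d = rank(attendance) − rank(mark): 1, 1, -1, 0, 4, -2, -5, 2; Σd² = 52
ρ = 1 − 6Σd² / [n(n²−1)] = 1 − 6×52 / (8×63) = 1 − 312/504 ≈ 0.381

0.381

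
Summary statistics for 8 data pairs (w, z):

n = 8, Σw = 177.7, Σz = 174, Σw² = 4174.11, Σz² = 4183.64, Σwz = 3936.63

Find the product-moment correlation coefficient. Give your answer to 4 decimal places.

0.2381

r = (nΣwz − ΣwΣz) / √[(nΣw² − (Σw)²)(nΣz² − (Σz)²)]
Numerator: 8×3936.63 − 177.7×174 = 573.24
Denominator: √[(33392.88 − 31577.29)(33469.12 − 30276)] = √[1815.59 × 3193.12] = 2407.7784
r = 573.24 / 2407.7784 ≈ 0.2381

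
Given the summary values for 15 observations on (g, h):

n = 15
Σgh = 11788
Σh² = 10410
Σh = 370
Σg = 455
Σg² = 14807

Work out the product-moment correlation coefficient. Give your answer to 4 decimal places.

r = (nΣgh − ΣgΣh) / √[(nΣg² − (Σg)²)(nΣh² − (Σh)²)]
Numerator: 15×11788 − 455×370 = 8470
Denominator: √[(222105 − 207025)(156150 − 136900)] = √[15080 × 19250] = 17037.8989
r = 8470 / 17037.8989 ≈ 0.4971

0.4971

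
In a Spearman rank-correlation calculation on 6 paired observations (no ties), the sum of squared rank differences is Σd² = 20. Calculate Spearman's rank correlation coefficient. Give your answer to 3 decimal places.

0.429

ρ = 1 − 6Σd² / [n(n²−1)] = 1 − 6×20 / (6×35)
  = 1 − 120/210 = 1 − 0.5714 ≈ 0.429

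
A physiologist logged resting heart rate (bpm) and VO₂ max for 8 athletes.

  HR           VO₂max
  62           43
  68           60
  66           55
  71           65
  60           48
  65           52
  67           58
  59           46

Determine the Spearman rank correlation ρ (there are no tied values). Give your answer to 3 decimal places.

0.929

Rank HR: 3, 7, 5, 8, 2, 4, 6, 1
Rank VO₂max: 1, 7, 5, 8, 3, 4, 6, 2
d = rank(HR) − rank(VO₂max): 2, 0, 0, 0, -1, 0, 0, -1; Σd² = 6
ρ = 1 − 6Σd² / [n(n²−1)] = 1 − 6×6 / (8×63) = 1 − 36/504 ≈ 0.929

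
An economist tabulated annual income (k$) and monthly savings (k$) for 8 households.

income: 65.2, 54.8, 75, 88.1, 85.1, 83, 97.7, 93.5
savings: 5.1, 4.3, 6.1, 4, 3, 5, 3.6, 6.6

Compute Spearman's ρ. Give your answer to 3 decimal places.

Rank income: 2, 1, 3, 6, 5, 4, 8, 7
Rank savings: 6, 4, 7, 3, 1, 5, 2, 8
d = rank(income) − rank(savings): -4, -3, -4, 3, 4, -1, 6, -1; Σd² = 104
ρ = 1 − 6Σd² / [n(n²−1)] = 1 − 6×104 / (8×63) = 1 − 624/504 ≈ -0.238

-0.238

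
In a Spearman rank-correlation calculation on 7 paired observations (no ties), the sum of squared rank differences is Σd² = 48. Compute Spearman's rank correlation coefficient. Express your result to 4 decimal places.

0.1429

ρ = 1 − 6Σd² / [n(n²−1)] = 1 − 6×48 / (7×48)
  = 1 − 288/336 = 1 − 0.85714 ≈ 0.1429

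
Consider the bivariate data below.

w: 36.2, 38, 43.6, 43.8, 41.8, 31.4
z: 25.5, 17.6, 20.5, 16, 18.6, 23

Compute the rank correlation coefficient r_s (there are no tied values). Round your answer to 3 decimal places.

-0.714

Rank w: 2, 3, 5, 6, 4, 1
Rank z: 6, 2, 4, 1, 3, 5
d = rank(w) − rank(z): -4, 1, 1, 5, 1, -4; Σd² = 60
ρ = 1 − 6Σd² / [n(n²−1)] = 1 − 6×60 / (6×35) = 1 − 360/210 ≈ -0.714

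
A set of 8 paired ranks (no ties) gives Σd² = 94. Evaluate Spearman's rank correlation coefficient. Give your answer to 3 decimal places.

ρ = 1 − 6Σd² / [n(n²−1)] = 1 − 6×94 / (8×63)
  = 1 − 564/504 = 1 − 1.1190 ≈ -0.119

-0.119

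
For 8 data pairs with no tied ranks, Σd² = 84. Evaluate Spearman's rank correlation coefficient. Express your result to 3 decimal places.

0.000

ρ = 1 − 6Σd² / [n(n²−1)] = 1 − 6×84 / (8×63)
  = 1 − 504/504 = 1 − 1.0000 ≈ 0.000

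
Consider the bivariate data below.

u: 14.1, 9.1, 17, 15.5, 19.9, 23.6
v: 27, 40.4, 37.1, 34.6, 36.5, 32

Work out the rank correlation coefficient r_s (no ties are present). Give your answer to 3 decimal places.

-0.257

Rank u: 2, 1, 4, 3, 5, 6
Rank v: 1, 6, 5, 3, 4, 2
d = rank(u) − rank(v): 1, -5, -1, 0, 1, 4; Σd² = 44
ρ = 1 − 6Σd² / [n(n²−1)] = 1 − 6×44 / (6×35) = 1 − 264/210 ≈ -0.257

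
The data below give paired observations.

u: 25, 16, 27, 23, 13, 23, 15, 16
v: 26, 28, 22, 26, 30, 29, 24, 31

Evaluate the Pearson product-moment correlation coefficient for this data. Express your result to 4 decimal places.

-0.5518

n = 8, Σu = 158, Σv = 216, Σu² = 3318, Σv² = 5898, Σuv = 4203
nΣuv − ΣuΣv = 33624 − 34128 = -504
nΣu² − (Σu)² = 26544 − 24964 = 1580; nΣv² − (Σv)² = 47184 − 46656 = 528
r = -504 / √(1580 × 528) = -504 / 913.3674 ≈ -0.5518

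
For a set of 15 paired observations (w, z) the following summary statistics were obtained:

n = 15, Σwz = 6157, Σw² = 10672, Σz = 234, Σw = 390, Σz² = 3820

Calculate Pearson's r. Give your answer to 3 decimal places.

r = (nΣwz − ΣwΣz) / √[(nΣw² − (Σw)²)(nΣz² − (Σz)²)]
Numerator: 15×6157 − 390×234 = 1095
Denominator: √[(160080 − 152100)(57300 − 54756)] = √[7980 × 2544] = 4505.6764
r = 1095 / 4505.6764 ≈ 0.243

0.243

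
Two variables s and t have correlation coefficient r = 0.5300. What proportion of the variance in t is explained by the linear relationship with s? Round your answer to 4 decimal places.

r² = (0.5300)² = 0.2809

0.2809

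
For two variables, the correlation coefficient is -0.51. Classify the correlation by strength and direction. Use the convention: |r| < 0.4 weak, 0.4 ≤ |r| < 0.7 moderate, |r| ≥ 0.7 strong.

r = -0.51 < 0 so the relationship is negative.
|r| = 0.51, which falls in the moderate range.

moderate negative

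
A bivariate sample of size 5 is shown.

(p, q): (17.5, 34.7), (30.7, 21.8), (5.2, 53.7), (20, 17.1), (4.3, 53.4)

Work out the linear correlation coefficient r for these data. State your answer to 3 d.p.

n = 5, Σp = 77.7, Σq = 180.7, Σp² = 1694.27, Σq² = 7706.99, Σpq = 2127.37
nΣpq − ΣpΣq = 10636.85 − 14040.39 = -3403.54
nΣp² − (Σp)² = 8471.35 − 6037.29 = 2434.06; nΣq² − (Σq)² = 38534.95 − 32652.49 = 5882.46
r = -3403.54 / √(2434.06 × 5882.46) = -3403.54 / 3783.9478 ≈ -0.899

-0.899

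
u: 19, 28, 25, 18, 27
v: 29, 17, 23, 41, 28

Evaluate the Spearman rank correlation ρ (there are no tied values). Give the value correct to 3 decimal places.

-0.900

Rank u: 2, 5, 3, 1, 4
Rank v: 4, 1, 2, 5, 3
d = rank(u) − rank(v): -2, 4, 1, -4, 1; Σd² = 38
ρ = 1 − 6Σd² / [n(n²−1)] = 1 − 6×38 / (5×24) = 1 − 228/120 ≈ -0.900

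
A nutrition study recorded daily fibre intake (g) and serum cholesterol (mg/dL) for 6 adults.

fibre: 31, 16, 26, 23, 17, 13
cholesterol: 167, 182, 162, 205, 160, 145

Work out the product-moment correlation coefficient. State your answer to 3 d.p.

n = 6, Σx = 126, Σy = 1021, Σx² = 2880, Σy² = 175907, Σxy = 21621
nΣxy − ΣxΣy = 129726 − 128646 = 1080
nΣx² − (Σx)² = 17280 − 15876 = 1404; nΣy² − (Σy)² = 1055442 − 1042441 = 13001
r = 1080 / √(1404 × 13001) = 1080 / 4272.4003 ≈ 0.253

0.253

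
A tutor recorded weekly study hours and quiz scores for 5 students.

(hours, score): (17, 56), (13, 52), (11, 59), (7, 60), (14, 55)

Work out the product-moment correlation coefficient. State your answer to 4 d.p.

-0.6249

n = 5, Σx = 62, Σy = 282, Σx² = 824, Σy² = 15946, Σxy = 3467
nΣxy − ΣxΣy = 17335 − 17484 = -149
nΣx² − (Σx)² = 4120 − 3844 = 276; nΣy² − (Σy)² = 79730 − 79524 = 206
r = -149 / √(276 × 206) = -149 / 238.4450 ≈ -0.6249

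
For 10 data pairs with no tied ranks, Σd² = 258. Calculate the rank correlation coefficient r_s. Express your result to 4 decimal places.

-0.5636

ρ = 1 − 6Σd² / [n(n²−1)] = 1 − 6×258 / (10×99)
  = 1 − 1548/990 = 1 − 1.56364 ≈ -0.5636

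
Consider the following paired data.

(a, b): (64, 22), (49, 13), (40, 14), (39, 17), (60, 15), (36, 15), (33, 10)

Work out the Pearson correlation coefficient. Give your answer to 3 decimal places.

n = 7, Σa = 321, Σb = 106, Σa² = 15603, Σb² = 1688, Σab = 5038
nΣab − ΣaΣb = 35266 − 34026 = 1240
nΣa² − (Σa)² = 109221 − 103041 = 6180; nΣb² − (Σb)² = 11816 − 11236 = 580
r = 1240 / √(6180 × 580) = 1240 / 1893.2512 ≈ 0.655

0.655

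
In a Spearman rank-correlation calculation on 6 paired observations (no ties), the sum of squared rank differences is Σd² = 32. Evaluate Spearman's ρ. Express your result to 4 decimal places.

ρ = 1 − 6Σd² / [n(n²−1)] = 1 − 6×32 / (6×35)
  = 1 − 192/210 = 1 − 0.91429 ≈ 0.0857

0.0857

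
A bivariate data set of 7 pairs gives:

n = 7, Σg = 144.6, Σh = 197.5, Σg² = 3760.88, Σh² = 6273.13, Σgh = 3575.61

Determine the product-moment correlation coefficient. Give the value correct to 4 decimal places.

-0.6846

r = (nΣgh − ΣgΣh) / √[(nΣg² − (Σg)²)(nΣh² − (Σh)²)]
Numerator: 7×3575.61 − 144.6×197.5 = -3529.23
Denominator: √[(26326.16 − 20909.16)(43911.91 − 39006.25)] = √[5417 × 4905.66] = 5154.9937
r = -3529.23 / 5154.9937 ≈ -0.6846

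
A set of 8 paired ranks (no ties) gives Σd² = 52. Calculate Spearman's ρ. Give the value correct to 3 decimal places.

ρ = 1 − 6Σd² / [n(n²−1)] = 1 − 6×52 / (8×63)
  = 1 − 312/504 = 1 − 0.6190 ≈ 0.381

0.381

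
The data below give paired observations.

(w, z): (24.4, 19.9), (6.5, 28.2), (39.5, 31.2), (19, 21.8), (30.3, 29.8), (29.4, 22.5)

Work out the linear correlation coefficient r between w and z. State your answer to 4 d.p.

0.2541

n = 6, Σw = 149.1, Σz = 153.4, Σw² = 4341.31, Σz² = 4034.22, Σwz = 3879.9
nΣwz − ΣwΣz = 23279.4 − 22871.94 = 407.46
nΣw² − (Σw)² = 26047.86 − 22230.81 = 3817.05; nΣz² − (Σz)² = 24205.32 − 23531.56 = 673.76
r = 407.46 / √(3817.05 × 673.76) = 407.46 / 1603.6757 ≈ 0.2541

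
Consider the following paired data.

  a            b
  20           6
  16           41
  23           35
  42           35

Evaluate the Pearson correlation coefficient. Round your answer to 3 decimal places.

n = 4, Σa = 101, Σb = 117, Σa² = 2949, Σb² = 4167, Σab = 3051
nΣab − ΣaΣb = 12204 − 11817 = 387
nΣa² − (Σa)² = 11796 − 10201 = 1595; nΣb² − (Σb)² = 16668 − 13689 = 2979
r = 387 / √(1595 × 2979) = 387 / 2179.7947 ≈ 0.178

0.178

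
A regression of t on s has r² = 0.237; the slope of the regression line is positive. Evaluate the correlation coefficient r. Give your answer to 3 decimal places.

|r| = √0.237 = 0.487
The association is positive, so r = 0.487.

0.487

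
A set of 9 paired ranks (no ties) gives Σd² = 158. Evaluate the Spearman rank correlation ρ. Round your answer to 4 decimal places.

ρ = 1 − 6Σd² / [n(n²−1)] = 1 − 6×158 / (9×80)
  = 1 − 948/720 = 1 − 1.31667 ≈ -0.3167

-0.3167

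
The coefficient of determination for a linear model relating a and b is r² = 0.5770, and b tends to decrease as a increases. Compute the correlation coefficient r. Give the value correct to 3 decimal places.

-0.760

|r| = √0.5770 = 0.760
The association is negative, so r = −0.760.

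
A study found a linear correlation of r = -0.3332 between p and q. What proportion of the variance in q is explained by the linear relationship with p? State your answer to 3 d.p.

r² = (-0.3332)² = 0.111

0.111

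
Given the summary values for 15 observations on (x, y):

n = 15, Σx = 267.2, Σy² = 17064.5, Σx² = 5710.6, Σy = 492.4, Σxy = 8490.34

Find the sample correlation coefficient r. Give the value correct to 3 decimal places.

r = (nΣxy − ΣxΣy) / √[(nΣx² − (Σx)²)(nΣy² − (Σy)²)]
Numerator: 15×8490.34 − 267.2×492.4 = -4214.18
Denominator: √[(85659 − 71395.84)(255967.5 − 242457.76)] = √[14263.16 × 13509.74] = 13881.3394
r = -4214.18 / 13881.3394 ≈ -0.304

-0.304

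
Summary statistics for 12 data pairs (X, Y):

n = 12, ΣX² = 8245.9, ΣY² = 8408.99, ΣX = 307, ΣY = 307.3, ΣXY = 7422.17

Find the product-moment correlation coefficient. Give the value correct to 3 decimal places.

r = (nΣXY − ΣXΣY) / √[(nΣX² − (ΣX)²)(nΣY² − (ΣY)²)]
Numerator: 12×7422.17 − 307×307.3 = -5275.06
Denominator: √[(98950.8 − 94249)(100907.88 − 94433.29)] = √[4701.8 × 6474.59] = 5517.4475
r = -5275.06 / 5517.4475 ≈ -0.956

-0.956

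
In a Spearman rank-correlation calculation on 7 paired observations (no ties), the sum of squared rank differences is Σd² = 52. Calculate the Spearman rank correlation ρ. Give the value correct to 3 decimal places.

ρ = 1 − 6Σd² / [n(n²−1)] = 1 − 6×52 / (7×48)
  = 1 − 312/336 = 1 − 0.9286 ≈ 0.071

0.071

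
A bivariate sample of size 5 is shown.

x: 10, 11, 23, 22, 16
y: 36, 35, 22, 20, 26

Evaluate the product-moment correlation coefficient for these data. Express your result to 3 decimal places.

-0.973

n = 5, Σx = 82, Σy = 139, Σx² = 1490, Σy² = 4081, Σxy = 2107
nΣxy − ΣxΣy = 10535 − 11398 = -863
nΣx² − (Σx)² = 7450 − 6724 = 726; nΣy² − (Σy)² = 20405 − 19321 = 1084
r = -863 / √(726 × 1084) = -863 / 887.1212 ≈ -0.973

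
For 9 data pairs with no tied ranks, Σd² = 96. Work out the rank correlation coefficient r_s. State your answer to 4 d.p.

ρ = 1 − 6Σd² / [n(n²−1)] = 1 − 6×96 / (9×80)
  = 1 − 576/720 = 1 − 0.80000 ≈ 0.2000

0.2000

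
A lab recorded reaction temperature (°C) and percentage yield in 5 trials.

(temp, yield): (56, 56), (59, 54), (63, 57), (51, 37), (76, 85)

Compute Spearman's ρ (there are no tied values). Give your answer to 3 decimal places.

0.900

Rank temp: 2, 3, 4, 1, 5
Rank yield: 3, 2, 4, 1, 5
d = rank(temp) − rank(yield): -1, 1, 0, 0, 0; Σd² = 2
ρ = 1 − 6Σd² / [n(n²−1)] = 1 − 6×2 / (5×24) = 1 − 12/120 ≈ 0.900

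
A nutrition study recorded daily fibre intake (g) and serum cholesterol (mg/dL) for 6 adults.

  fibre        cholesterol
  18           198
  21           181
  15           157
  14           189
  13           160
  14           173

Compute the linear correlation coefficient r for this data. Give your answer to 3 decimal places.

n = 6, Σx = 95, Σy = 1058, Σx² = 1551, Σy² = 187864, Σxy = 16868
nΣxy − ΣxΣy = 101208 − 100510 = 698
nΣx² − (Σx)² = 9306 − 9025 = 281; nΣy² − (Σy)² = 1127184 − 1119364 = 7820
r = 698 / √(281 × 7820) = 698 / 1482.3697 ≈ 0.471

0.471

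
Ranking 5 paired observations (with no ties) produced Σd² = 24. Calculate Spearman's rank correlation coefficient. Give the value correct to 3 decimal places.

ρ = 1 − 6Σd² / [n(n²−1)] = 1 − 6×24 / (5×24)
  = 1 − 144/120 = 1 − 1.2000 ≈ -0.200

-0.200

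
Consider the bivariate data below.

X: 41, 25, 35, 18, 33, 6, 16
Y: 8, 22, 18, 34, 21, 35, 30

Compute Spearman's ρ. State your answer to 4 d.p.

-0.9643

Rank X: 7, 4, 6, 3, 5, 1, 2
Rank Y: 1, 4, 2, 6, 3, 7, 5
d = rank(X) − rank(Y): 6, 0, 4, -3, 2, -6, -3; Σd² = 110
ρ = 1 − 6Σd² / [n(n²−1)] = 1 − 6×110 / (7×48) = 1 − 660/336 ≈ -0.9643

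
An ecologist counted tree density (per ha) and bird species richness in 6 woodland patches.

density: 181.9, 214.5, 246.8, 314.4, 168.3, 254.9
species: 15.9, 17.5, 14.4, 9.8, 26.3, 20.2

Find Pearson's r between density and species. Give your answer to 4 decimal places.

n = 6, Σx = 1380.8, Σy = 104.1, Σx² = 332154.36, Σy² = 1962.19, Σxy = 22856.27
nΣxy − ΣxΣy = 137137.62 − 143741.28 = -6603.66
nΣx² − (Σx)² = 1992926.16 − 1906608.64 = 86317.52; nΣy² − (Σy)² = 11773.14 − 10836.81 = 936.33
r = -6603.66 / √(86317.52 × 936.33) = -6603.66 / 8990.0881 ≈ -0.7345

-0.7345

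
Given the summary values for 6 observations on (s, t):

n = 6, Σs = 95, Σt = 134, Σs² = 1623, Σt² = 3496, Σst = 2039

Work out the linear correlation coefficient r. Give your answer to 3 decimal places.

-0.338

r = (nΣst − ΣsΣt) / √[(nΣs² − (Σs)²)(nΣt² − (Σt)²)]
Numerator: 6×2039 − 95×134 = -496
Denominator: √[(9738 − 9025)(20976 − 17956)] = √[713 × 3020] = 1467.3991
r = -496 / 1467.3991 ≈ -0.338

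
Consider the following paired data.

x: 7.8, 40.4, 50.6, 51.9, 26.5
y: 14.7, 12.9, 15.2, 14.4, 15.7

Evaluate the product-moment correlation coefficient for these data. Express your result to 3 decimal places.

-0.194

n = 5, Σx = 177.2, Σy = 72.9, Σx² = 7649.22, Σy² = 1067.39, Σxy = 2568.35
nΣxy − ΣxΣy = 12841.75 − 12917.88 = -76.13
nΣx² − (Σx)² = 38246.1 − 31399.84 = 6846.26; nΣy² − (Σy)² = 5336.95 − 5314.41 = 22.54
r = -76.13 / √(6846.26 × 22.54) = -76.13 / 392.8291 ≈ -0.194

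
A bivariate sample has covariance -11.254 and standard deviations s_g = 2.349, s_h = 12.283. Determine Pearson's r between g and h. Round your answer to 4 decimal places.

-0.3900

r = Cov(g,h) / (s_g · s_h) = -11.254 / (2.349 × 12.283)
  = -11.254 / 28.8528 ≈ -0.3900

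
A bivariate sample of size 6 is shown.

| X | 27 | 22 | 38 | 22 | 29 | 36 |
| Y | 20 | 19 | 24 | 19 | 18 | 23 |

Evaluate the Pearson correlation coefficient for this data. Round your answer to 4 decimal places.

0.8582

n = 6, ΣX = 174, ΣY = 123, ΣX² = 5278, ΣY² = 2551, ΣXY = 3638
nΣXY − ΣXΣY = 21828 − 21402 = 426
nΣX² − (ΣX)² = 31668 − 30276 = 1392; nΣY² − (ΣY)² = 15306 − 15129 = 177
r = 426 / √(1392 × 177) = 426 / 496.3708 ≈ 0.8582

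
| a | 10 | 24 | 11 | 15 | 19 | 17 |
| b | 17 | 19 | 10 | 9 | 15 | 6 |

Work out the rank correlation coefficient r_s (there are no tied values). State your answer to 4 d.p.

0.2000

Rank a: 1, 6, 2, 3, 5, 4
Rank b: 5, 6, 3, 2, 4, 1
d = rank(a) − rank(b): -4, 0, -1, 1, 1, 3; Σd² = 28
ρ = 1 − 6Σd² / [n(n²−1)] = 1 − 6×28 / (6×35) = 1 − 168/210 ≈ 0.2000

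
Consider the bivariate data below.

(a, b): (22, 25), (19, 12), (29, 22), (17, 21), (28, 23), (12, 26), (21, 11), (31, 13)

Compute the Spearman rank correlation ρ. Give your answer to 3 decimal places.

Rank a: 5, 3, 7, 2, 6, 1, 4, 8
Rank b: 7, 2, 5, 4, 6, 8, 1, 3
d = rank(a) − rank(b): -2, 1, 2, -2, 0, -7, 3, 5; Σd² = 96
ρ = 1 − 6Σd² / [n(n²−1)] = 1 − 6×96 / (8×63) = 1 − 576/504 ≈ -0.143

-0.143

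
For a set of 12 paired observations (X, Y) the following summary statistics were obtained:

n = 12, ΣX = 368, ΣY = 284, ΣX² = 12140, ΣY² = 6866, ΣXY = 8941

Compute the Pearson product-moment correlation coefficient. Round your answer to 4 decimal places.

r = (nΣXY − ΣXΣY) / √[(nΣX² − (ΣX)²)(nΣY² − (ΣY)²)]
Numerator: 12×8941 − 368×284 = 2780
Denominator: √[(145680 − 135424)(82392 − 80656)] = √[10256 × 1736] = 4219.5279
r = 2780 / 4219.5279 ≈ 0.6588

0.6588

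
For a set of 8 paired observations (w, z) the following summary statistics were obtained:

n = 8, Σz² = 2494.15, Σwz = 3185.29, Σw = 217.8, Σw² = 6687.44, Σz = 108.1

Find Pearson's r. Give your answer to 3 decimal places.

r = (nΣwz − ΣwΣz) / √[(nΣw² − (Σw)²)(nΣz² − (Σz)²)]
Numerator: 8×3185.29 − 217.8×108.1 = 1938.14
Denominator: √[(53499.52 − 47436.84)(19953.2 − 11685.61)] = √[6062.68 × 8267.59] = 7079.8130
r = 1938.14 / 7079.8130 ≈ 0.274

0.274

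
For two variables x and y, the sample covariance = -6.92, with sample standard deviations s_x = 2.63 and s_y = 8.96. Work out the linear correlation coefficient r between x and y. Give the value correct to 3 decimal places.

-0.294

r = Cov(x,y) / (s_x · s_y) = -6.92 / (2.63 × 8.96)
  = -6.92 / 23.5648 ≈ -0.294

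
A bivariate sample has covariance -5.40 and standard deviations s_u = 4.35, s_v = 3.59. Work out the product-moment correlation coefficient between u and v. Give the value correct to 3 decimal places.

r = Cov(u,v) / (s_u · s_v) = -5.40 / (4.35 × 3.59)
  = -5.40 / 15.6165 ≈ -0.346

-0.346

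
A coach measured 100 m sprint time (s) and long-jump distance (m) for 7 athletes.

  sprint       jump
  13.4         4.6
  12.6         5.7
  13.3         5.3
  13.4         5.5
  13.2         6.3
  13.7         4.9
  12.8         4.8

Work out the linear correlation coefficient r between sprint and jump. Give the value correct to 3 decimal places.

-0.253

n = 7, Σx = 92.4, Σy = 37.1, Σx² = 1220.54, Σy² = 198.73, Σxy = 489.38
nΣxy − ΣxΣy = 3425.66 − 3428.04 = -2.38
nΣx² − (Σx)² = 8543.78 − 8537.76 = 6.02; nΣy² − (Σy)² = 1391.11 − 1376.41 = 14.7
r = -2.38 / √(6.02 × 14.7) = -2.38 / 9.4071 ≈ -0.253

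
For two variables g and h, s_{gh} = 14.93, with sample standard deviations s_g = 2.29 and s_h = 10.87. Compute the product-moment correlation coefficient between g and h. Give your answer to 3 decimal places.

r = Cov(g,h) / (s_g · s_h) = 14.93 / (2.29 × 10.87)
  = 14.93 / 24.8923 ≈ 0.600

0.600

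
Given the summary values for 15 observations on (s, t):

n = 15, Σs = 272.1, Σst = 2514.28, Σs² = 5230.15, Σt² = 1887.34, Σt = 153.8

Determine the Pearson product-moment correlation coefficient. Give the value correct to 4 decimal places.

-0.9121

r = (nΣst − ΣsΣt) / √[(nΣs² − (Σs)²)(nΣt² − (Σt)²)]
Numerator: 15×2514.28 − 272.1×153.8 = -4134.78
Denominator: √[(78452.25 − 74038.41)(28310.1 − 23654.44)] = √[4413.84 × 4655.66] = 4533.1378
r = -4134.78 / 4533.1378 ≈ -0.9121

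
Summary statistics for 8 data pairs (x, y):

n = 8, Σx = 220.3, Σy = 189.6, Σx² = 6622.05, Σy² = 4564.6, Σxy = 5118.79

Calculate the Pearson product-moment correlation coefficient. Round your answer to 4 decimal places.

r = (nΣxy − ΣxΣy) / √[(nΣx² − (Σx)²)(nΣy² − (Σy)²)]
Numerator: 8×5118.79 − 220.3×189.6 = -818.56
Denominator: √[(52976.4 − 48532.09)(36516.8 − 35948.16)] = √[4444.31 × 568.64] = 1589.7209
r = -818.56 / 1589.7209 ≈ -0.5149

-0.5149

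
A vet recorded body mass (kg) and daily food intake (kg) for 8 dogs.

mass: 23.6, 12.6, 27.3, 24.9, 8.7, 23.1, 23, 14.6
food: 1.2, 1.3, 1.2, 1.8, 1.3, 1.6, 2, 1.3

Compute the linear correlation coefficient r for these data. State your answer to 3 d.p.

n = 8, Σx = 157.8, Σy = 11.7, Σx² = 3432.48, Σy² = 17.75, Σxy = 235.53
nΣxy − ΣxΣy = 1884.24 − 1846.26 = 37.98
nΣx² − (Σx)² = 27459.84 − 24900.84 = 2559; nΣy² − (Σy)² = 142 − 136.89 = 5.11
r = 37.98 / √(2559 × 5.11) = 37.98 / 114.3525 ≈ 0.332

0.332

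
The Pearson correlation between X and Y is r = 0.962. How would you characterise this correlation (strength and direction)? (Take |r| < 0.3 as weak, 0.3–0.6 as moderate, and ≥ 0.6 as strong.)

strong positive

r = 0.962 > 0 so the relationship is positive.
|r| = 0.962, which falls in the strong range.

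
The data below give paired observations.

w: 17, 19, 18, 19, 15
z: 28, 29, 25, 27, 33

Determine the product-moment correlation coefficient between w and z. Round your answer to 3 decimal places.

-0.715

n = 5, Σw = 88, Σz = 142, Σw² = 1560, Σz² = 4068, Σwz = 2485
nΣwz − ΣwΣz = 12425 − 12496 = -71
nΣw² − (Σw)² = 7800 − 7744 = 56; nΣz² − (Σz)² = 20340 − 20164 = 176
r = -71 / √(56 × 176) = -71 / 99.2774 ≈ -0.715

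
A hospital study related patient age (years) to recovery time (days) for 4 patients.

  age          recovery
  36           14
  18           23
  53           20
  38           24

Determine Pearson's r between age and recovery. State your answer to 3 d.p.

-0.239

n = 4, Σx = 145, Σy = 81, Σx² = 5873, Σy² = 1701, Σxy = 2890
nΣxy − ΣxΣy = 11560 − 11745 = -185
nΣx² − (Σx)² = 23492 − 21025 = 2467; nΣy² − (Σy)² = 6804 − 6561 = 243
r = -185 / √(2467 × 243) = -185 / 774.2616 ≈ -0.239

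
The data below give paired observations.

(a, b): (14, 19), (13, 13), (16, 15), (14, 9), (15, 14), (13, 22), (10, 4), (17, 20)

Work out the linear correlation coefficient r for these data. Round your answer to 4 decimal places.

0.5926

n = 8, Σa = 112, Σb = 116, Σa² = 1600, Σb² = 1932, Σab = 1677
nΣab − ΣaΣb = 13416 − 12992 = 424
nΣa² − (Σa)² = 12800 − 12544 = 256; nΣb² − (Σb)² = 15456 − 13456 = 2000
r = 424 / √(256 × 2000) = 424 / 715.5418 ≈ 0.5926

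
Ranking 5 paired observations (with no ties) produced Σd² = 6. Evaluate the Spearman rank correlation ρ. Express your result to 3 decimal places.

0.700

ρ = 1 − 6Σd² / [n(n²−1)] = 1 − 6×6 / (5×24)
  = 1 − 36/120 = 1 − 0.3000 ≈ 0.700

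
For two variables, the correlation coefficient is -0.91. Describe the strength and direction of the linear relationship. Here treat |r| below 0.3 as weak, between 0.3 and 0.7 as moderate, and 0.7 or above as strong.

strong negative

r = -0.91 < 0 so the relationship is negative.
|r| = 0.91, which falls in the strong range.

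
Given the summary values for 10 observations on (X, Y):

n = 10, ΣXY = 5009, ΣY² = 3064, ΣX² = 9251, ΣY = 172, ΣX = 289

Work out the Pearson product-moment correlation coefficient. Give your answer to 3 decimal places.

r = (nΣXY − ΣXΣY) / √[(nΣX² − (ΣX)²)(nΣY² − (ΣY)²)]
Numerator: 10×5009 − 289×172 = 382
Denominator: √[(92510 − 83521)(30640 − 29584)] = √[8989 × 1056] = 3080.9713
r = 382 / 3080.9713 ≈ 0.124

0.124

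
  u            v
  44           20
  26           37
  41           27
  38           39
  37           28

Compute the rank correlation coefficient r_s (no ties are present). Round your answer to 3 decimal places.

Rank u: 5, 1, 4, 3, 2
Rank v: 1, 4, 2, 5, 3
d = rank(u) − rank(v): 4, -3, 2, -2, -1; Σd² = 34
ρ = 1 − 6Σd² / [n(n²−1)] = 1 − 6×34 / (5×24) = 1 − 204/120 ≈ -0.700

-0.700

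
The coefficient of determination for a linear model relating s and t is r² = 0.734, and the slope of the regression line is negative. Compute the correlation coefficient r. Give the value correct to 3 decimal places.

-0.857

|r| = √0.734 = 0.857
The association is negative, so r = −0.857.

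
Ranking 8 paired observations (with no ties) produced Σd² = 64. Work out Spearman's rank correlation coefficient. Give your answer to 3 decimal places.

0.238

ρ = 1 − 6Σd² / [n(n²−1)] = 1 − 6×64 / (8×63)
  = 1 − 384/504 = 1 − 0.7619 ≈ 0.238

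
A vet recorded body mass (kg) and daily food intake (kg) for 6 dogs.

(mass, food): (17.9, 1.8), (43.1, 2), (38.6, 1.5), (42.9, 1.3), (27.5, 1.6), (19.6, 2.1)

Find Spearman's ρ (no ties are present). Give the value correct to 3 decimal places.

Rank mass: 1, 6, 4, 5, 3, 2
Rank food: 4, 5, 2, 1, 3, 6
d = rank(mass) − rank(food): -3, 1, 2, 4, 0, -4; Σd² = 46
ρ = 1 − 6Σd² / [n(n²−1)] = 1 − 6×46 / (6×35) = 1 − 276/210 ≈ -0.314

-0.314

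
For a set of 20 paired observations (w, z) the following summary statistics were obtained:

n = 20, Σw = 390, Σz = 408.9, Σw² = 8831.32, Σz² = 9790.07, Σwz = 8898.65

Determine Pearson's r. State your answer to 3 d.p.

0.699

r = (nΣwz − ΣwΣz) / √[(nΣw² − (Σw)²)(nΣz² − (Σz)²)]
Numerator: 20×8898.65 − 390×408.9 = 18502
Denominator: √[(176626.4 − 152100)(195801.4 − 167199.21)] = √[24526.4 × 28602.19] = 26486.0105
r = 18502 / 26486.0105 ≈ 0.699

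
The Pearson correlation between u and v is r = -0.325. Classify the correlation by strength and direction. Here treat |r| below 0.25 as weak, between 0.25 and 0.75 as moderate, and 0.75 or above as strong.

moderate negative

r = -0.325 < 0 so the relationship is negative.
|r| = 0.325, which falls in the moderate range.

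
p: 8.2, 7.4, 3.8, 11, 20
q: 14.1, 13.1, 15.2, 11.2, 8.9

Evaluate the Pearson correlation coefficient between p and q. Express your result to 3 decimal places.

-0.960

n = 5, Σp = 50.4, Σq = 62.5, Σp² = 657.44, Σq² = 806.11, Σpq = 571.52
nΣpq − ΣpΣq = 2857.6 − 3150 = -292.4
nΣp² − (Σp)² = 3287.2 − 2540.16 = 747.04; nΣq² − (Σq)² = 4030.55 − 3906.25 = 124.3
r = -292.4 / √(747.04 × 124.3) = -292.4 / 304.7246 ≈ -0.960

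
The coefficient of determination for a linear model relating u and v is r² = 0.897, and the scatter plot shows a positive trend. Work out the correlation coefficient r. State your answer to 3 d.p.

0.947

|r| = √0.897 = 0.947
The association is positive, so r = 0.947.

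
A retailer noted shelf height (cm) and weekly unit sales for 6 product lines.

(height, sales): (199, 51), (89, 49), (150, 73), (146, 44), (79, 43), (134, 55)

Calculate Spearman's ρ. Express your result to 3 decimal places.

Rank height: 6, 2, 5, 4, 1, 3
Rank sales: 4, 3, 6, 2, 1, 5
d = rank(height) − rank(sales): 2, -1, -1, 2, 0, -2; Σd² = 14
ρ = 1 − 6Σd² / [n(n²−1)] = 1 − 6×14 / (6×35) = 1 − 84/210 ≈ 0.600

0.600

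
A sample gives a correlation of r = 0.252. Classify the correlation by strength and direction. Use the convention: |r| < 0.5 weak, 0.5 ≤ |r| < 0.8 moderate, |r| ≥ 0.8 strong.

weak positive

r = 0.252 > 0 so the relationship is positive.
|r| = 0.252, which falls in the weak range.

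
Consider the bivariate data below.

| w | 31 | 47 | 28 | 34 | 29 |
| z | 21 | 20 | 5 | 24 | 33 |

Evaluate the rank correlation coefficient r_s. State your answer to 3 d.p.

0.100

Rank w: 3, 5, 1, 4, 2
Rank z: 3, 2, 1, 4, 5
d = rank(w) − rank(z): 0, 3, 0, 0, -3; Σd² = 18
ρ = 1 − 6Σd² / [n(n²−1)] = 1 − 6×18 / (5×24) = 1 − 108/120 ≈ 0.100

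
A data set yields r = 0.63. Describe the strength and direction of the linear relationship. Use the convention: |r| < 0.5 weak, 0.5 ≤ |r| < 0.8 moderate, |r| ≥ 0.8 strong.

moderate positive

r = 0.63 > 0 so the relationship is positive.
|r| = 0.63, which falls in the moderate range.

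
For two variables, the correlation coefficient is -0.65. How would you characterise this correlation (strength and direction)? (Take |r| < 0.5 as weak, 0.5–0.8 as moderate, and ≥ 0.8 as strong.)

r = -0.65 < 0 so the relationship is negative.
|r| = 0.65, which falls in the moderate range.

moderate negative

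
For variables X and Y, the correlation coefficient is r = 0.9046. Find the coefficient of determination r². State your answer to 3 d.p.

r² = (0.9046)² = 0.818

0.818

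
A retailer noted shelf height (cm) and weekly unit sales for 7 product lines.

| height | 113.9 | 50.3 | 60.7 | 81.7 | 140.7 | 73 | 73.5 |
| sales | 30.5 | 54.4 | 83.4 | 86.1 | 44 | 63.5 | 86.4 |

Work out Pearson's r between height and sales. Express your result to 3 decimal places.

n = 7, Σx = 593.8, Σy = 448.3, Σx² = 56390.42, Σy² = 31691.59, Σxy = 35483.72
nΣxy − ΣxΣy = 248386.04 − 266200.54 = -17814.5
nΣx² − (Σx)² = 394732.94 − 352598.44 = 42134.5; nΣy² − (Σy)² = 221841.13 − 200972.89 = 20868.24
r = -17814.5 / √(42134.5 × 20868.24) = -17814.5 / 29652.5354 ≈ -0.601

-0.601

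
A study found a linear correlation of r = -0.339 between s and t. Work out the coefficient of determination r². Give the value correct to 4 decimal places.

r² = (-0.339)² = 0.1149

0.1149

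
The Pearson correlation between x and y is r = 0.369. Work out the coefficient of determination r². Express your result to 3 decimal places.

0.136

r² = (0.369)² = 0.136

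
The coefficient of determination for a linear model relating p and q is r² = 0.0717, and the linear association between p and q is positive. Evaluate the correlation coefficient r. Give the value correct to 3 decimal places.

|r| = √0.0717 = 0.268
The association is positive, so r = 0.268.

0.268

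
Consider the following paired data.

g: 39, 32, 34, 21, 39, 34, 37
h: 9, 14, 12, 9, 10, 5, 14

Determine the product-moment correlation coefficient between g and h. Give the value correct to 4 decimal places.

n = 7, Σg = 236, Σh = 73, Σg² = 8188, Σh² = 823, Σgh = 2474
nΣgh − ΣgΣh = 17318 − 17228 = 90
nΣg² − (Σg)² = 57316 − 55696 = 1620; nΣh² − (Σh)² = 5761 − 5329 = 432
r = 90 / √(1620 × 432) = 90 / 836.5644 ≈ 0.1076

0.1076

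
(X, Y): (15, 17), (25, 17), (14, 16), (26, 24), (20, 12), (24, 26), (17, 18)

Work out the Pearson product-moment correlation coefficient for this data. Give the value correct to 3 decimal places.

n = 7, ΣX = 141, ΣY = 130, ΣX² = 2987, ΣY² = 2554, ΣXY = 2698
nΣXY − ΣXΣY = 18886 − 18330 = 556
nΣX² − (ΣX)² = 20909 − 19881 = 1028; nΣY² − (ΣY)² = 17878 − 16900 = 978
r = 556 / √(1028 × 978) = 556 / 1002.6884 ≈ 0.555

0.555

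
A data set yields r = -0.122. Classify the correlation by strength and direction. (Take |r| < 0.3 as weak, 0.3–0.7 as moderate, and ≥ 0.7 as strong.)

weak negative

r = -0.122 < 0 so the relationship is negative.
|r| = 0.122, which falls in the weak range.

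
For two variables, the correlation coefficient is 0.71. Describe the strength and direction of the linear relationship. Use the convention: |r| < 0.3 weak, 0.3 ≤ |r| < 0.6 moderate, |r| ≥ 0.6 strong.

strong positive

r = 0.71 > 0 so the relationship is positive.
|r| = 0.71, which falls in the strong range.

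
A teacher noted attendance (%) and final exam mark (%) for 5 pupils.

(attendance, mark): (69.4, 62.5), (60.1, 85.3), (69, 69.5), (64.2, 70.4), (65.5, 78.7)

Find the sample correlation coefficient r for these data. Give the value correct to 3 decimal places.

n = 5, Σx = 328.2, Σy = 366.4, Σx² = 21601.26, Σy² = 27162.44, Σxy = 23934.06
nΣxy − ΣxΣy = 119670.3 − 120252.48 = -582.18
nΣx² − (Σx)² = 108006.3 − 107715.24 = 291.06; nΣy² − (Σy)² = 135812.2 − 134248.96 = 1563.24
r = -582.18 / √(291.06 × 1563.24) = -582.18 / 674.5344 ≈ -0.863

-0.863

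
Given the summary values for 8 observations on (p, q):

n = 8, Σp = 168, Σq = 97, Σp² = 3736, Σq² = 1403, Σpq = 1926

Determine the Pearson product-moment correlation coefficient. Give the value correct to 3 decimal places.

-0.511

r = (nΣpq − ΣpΣq) / √[(nΣp² − (Σp)²)(nΣq² − (Σq)²)]
Numerator: 8×1926 − 168×97 = -888
Denominator: √[(29888 − 28224)(11224 − 9409)] = √[1664 × 1815] = 1737.8608
r = -888 / 1737.8608 ≈ -0.511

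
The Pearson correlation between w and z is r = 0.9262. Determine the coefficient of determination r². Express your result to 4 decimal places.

0.8578

r² = (0.9262)² = 0.8578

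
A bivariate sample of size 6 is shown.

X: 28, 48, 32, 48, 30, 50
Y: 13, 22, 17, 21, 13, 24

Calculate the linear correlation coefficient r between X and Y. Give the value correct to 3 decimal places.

n = 6, ΣX = 236, ΣY = 110, ΣX² = 9816, ΣY² = 2128, ΣXY = 4562
nΣXY − ΣXΣY = 27372 − 25960 = 1412
nΣX² − (ΣX)² = 58896 − 55696 = 3200; nΣY² − (ΣY)² = 12768 − 12100 = 668
r = 1412 / √(3200 × 668) = 1412 / 1462.0534 ≈ 0.966

0.966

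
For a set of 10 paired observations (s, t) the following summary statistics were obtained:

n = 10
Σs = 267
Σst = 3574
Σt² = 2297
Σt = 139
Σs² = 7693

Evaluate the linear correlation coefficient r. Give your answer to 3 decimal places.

-0.303

r = (nΣst − ΣsΣt) / √[(nΣs² − (Σs)²)(nΣt² − (Σt)²)]
Numerator: 10×3574 − 267×139 = -1373
Denominator: √[(76930 − 71289)(22970 − 19321)] = √[5641 × 3649] = 4536.9603
r = -1373 / 4536.9603 ≈ -0.303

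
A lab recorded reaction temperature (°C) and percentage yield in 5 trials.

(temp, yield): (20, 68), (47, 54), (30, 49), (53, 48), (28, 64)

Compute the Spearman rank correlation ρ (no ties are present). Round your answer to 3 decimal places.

-0.900

Rank temp: 1, 4, 3, 5, 2
Rank yield: 5, 3, 2, 1, 4
d = rank(temp) − rank(yield): -4, 1, 1, 4, -2; Σd² = 38
ρ = 1 − 6Σd² / [n(n²−1)] = 1 − 6×38 / (5×24) = 1 − 228/120 ≈ -0.900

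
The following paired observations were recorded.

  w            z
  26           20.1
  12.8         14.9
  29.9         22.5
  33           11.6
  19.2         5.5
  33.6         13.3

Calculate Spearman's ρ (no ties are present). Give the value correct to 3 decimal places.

-0.029

Rank w: 3, 1, 4, 5, 2, 6
Rank z: 5, 4, 6, 2, 1, 3
d = rank(w) − rank(z): -2, -3, -2, 3, 1, 3; Σd² = 36
ρ = 1 − 6Σd² / [n(n²−1)] = 1 − 6×36 / (6×35) = 1 − 216/210 ≈ -0.029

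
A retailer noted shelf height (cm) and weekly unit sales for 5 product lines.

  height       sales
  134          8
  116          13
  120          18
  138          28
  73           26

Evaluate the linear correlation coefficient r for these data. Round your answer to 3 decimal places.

n = 5, Σx = 581, Σy = 93, Σx² = 70185, Σy² = 2017, Σxy = 10502
nΣxy − ΣxΣy = 52510 − 54033 = -1523
nΣx² − (Σx)² = 350925 − 337561 = 13364; nΣy² − (Σy)² = 10085 − 8649 = 1436
r = -1523 / √(13364 × 1436) = -1523 / 4380.7196 ≈ -0.348

-0.348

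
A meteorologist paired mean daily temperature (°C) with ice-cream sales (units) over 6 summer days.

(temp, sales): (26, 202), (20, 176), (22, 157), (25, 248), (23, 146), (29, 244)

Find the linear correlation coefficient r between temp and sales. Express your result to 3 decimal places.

0.739

n = 6, Σx = 145, Σy = 1173, Σx² = 3555, Σy² = 238785, Σxy = 28860
nΣxy − ΣxΣy = 173160 − 170085 = 3075
nΣx² − (Σx)² = 21330 − 21025 = 305; nΣy² − (Σy)² = 1432710 − 1375929 = 56781
r = 3075 / √(305 × 56781) = 3075 / 4161.5147 ≈ 0.739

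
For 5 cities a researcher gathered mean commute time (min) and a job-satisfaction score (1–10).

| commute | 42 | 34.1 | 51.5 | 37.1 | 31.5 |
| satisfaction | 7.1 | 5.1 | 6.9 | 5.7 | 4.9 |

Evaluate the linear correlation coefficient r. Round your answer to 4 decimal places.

n = 5, Σx = 196.2, Σy = 29.7, Σx² = 7947.72, Σy² = 180.53, Σxy = 1193.28
nΣxy − ΣxΣy = 5966.4 − 5827.14 = 139.26
nΣx² − (Σx)² = 39738.6 − 38494.44 = 1244.16; nΣy² − (Σy)² = 902.65 − 882.09 = 20.56
r = 139.26 / √(1244.16 × 20.56) = 139.26 / 159.9373 ≈ 0.8707

0.8707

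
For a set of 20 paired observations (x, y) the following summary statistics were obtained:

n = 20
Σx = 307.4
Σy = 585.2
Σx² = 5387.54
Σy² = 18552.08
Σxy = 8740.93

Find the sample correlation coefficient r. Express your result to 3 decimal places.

-0.261

r = (nΣxy − ΣxΣy) / √[(nΣx² − (Σx)²)(nΣy² − (Σy)²)]
Numerator: 20×8740.93 − 307.4×585.2 = -5071.88
Denominator: √[(107750.8 − 94494.76)(371041.6 − 342459.04)] = √[13256.04 × 28582.56] = 19465.1370
r = -5071.88 / 19465.1370 ≈ -0.261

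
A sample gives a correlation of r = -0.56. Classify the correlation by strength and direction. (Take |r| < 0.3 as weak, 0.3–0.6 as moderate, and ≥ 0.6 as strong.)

moderate negative

r = -0.56 < 0 so the relationship is negative.
|r| = 0.56, which falls in the moderate range.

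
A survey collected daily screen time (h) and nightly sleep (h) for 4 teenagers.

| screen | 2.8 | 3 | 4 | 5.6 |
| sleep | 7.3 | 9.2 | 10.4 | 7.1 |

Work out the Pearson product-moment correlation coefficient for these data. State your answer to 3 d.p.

-0.247

n = 4, Σx = 15.4, Σy = 34, Σx² = 64.2, Σy² = 296.5, Σxy = 129.4
nΣxy − ΣxΣy = 517.6 − 523.6 = -6
nΣx² − (Σx)² = 256.8 − 237.16 = 19.64; nΣy² − (Σy)² = 1186 − 1156 = 30
r = -6 / √(19.64 × 30) = -6 / 24.2734 ≈ -0.247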